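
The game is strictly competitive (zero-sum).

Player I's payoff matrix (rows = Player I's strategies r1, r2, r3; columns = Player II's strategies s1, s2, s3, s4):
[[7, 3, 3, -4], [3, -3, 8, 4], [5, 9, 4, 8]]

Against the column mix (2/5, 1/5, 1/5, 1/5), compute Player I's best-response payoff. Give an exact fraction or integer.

31/5

r1: (7)·(2/5) + (3)·(1/5) + (3)·(1/5) + (-4)·(1/5) = 16/5.
r2: (3)·(2/5) + (-3)·(1/5) + (8)·(1/5) + (4)·(1/5) = 3.
r3: (5)·(2/5) + (9)·(1/5) + (4)·(1/5) + (8)·(1/5) = 31/5.
The best pure response is r3 with expected payoff 31/5.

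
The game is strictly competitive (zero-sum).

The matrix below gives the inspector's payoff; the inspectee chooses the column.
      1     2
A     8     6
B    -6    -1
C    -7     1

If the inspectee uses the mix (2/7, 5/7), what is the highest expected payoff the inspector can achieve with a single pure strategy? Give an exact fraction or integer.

46/7

A: (8)·(2/7) + (6)·(5/7) = 46/7.
B: (-6)·(2/7) + (-1)·(5/7) = -17/7.
C: (-7)·(2/7) + (1)·(5/7) = -9/7.
The best pure response is A with expected payoff 46/7.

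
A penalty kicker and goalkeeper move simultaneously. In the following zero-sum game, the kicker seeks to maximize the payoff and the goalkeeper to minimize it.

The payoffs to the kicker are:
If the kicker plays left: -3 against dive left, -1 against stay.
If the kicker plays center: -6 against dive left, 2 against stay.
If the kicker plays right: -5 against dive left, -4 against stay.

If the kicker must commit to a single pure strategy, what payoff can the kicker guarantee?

The worst-case payoff for each row is left: -3, center: -6, right: -5.
The best of these is -3.

-3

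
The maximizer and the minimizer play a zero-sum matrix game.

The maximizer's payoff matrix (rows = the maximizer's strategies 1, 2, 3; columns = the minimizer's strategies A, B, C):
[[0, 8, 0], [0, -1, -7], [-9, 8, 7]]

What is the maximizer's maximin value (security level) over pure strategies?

0

The worst-case payoff for each row is 1: 0, 2: -7, 3: -9.
The best of these is 0.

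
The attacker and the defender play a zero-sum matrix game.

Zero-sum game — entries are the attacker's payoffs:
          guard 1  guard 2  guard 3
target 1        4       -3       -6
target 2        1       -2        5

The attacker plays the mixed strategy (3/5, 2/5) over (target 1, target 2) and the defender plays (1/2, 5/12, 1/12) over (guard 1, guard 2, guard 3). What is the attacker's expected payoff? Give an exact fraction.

Against (1/2, 5/12, 1/12), each row's expected payoff is target 1: 1/4; target 2: 1/12.
Taking the (3/5, 2/5)-weighted average: (3/5)·(1/4) + (2/5)·(1/12) = 11/60.

11/60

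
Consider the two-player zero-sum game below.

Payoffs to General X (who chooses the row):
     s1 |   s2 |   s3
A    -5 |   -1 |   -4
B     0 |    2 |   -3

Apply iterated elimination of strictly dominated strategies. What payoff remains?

-3

Column s2 is strictly dominated by s1 for General Y (-5<-1, 0<2); eliminate s2.
Row A is strictly dominated by row B (0>-5, -3>-4); eliminate A.
Column s1 is strictly dominated by s3 for General Y (-3<0); eliminate s1.
Only (B, s3) remains, with payoff -3.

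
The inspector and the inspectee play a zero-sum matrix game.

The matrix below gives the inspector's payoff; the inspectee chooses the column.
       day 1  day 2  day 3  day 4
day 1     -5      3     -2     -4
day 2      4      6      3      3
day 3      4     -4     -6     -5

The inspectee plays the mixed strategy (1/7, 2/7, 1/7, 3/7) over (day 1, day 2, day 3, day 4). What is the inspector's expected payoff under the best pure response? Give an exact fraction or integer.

day 1: (-5)·(1/7) + (3)·(2/7) + (-2)·(1/7) + (-4)·(3/7) = -13/7.
day 2: (4)·(1/7) + (6)·(2/7) + (3)·(1/7) + (3)·(3/7) = 4.
day 3: (4)·(1/7) + (-4)·(2/7) + (-6)·(1/7) + (-5)·(3/7) = -25/7.
The best pure response is day 2 with expected payoff 4.

4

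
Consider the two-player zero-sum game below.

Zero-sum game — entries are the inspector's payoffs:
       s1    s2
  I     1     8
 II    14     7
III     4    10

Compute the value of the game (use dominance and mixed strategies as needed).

112/13

Row I is strictly dominated by row III, so the inspector never plays it.
The remaining 2×2 game on (II, III) × (s1, s2) has no saddle point. Let the inspector play II with probability p; indifference gives 14p + 4(1−p) = 7p + 10(1−p), so p = 6/13.
Similarly the inspectee's optimal q on s1 is 3/13, and the value is 14·(3/13) + (7)·(10/13) = 112/13.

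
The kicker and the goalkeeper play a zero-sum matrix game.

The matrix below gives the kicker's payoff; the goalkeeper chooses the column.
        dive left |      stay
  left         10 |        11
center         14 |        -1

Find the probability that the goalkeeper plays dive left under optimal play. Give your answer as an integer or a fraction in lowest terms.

3/4

Row minima are 10 and -1, so the kicker's maximin is 10; column maxima are 14 and 11, so the goalkeeper's minimax is 11. These differ, so the equilibrium is in mixed strategies.
Let the goalkeeper play dive left with probability q. The kicker is indifferent when 10q + 11(1−q) = 14q − (1−q), giving q = 3/4.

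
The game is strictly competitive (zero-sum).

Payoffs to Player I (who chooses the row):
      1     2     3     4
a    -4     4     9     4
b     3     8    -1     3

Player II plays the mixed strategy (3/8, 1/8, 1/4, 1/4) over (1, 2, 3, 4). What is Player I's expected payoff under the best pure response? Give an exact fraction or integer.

a: (-4)·(3/8) + (4)·(1/8) + (9)·(1/4) + (4)·(1/4) = 9/4.
b: (3)·(3/8) + (8)·(1/8) + (-1)·(1/4) + (3)·(1/4) = 21/8.
The best pure response is b with expected payoff 21/8.

21/8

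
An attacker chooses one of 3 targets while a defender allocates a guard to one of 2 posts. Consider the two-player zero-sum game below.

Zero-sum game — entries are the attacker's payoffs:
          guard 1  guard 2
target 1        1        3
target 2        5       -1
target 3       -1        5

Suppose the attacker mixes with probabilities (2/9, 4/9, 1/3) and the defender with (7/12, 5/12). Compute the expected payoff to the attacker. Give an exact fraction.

109/54

Against (7/12, 5/12), each row's expected payoff is target 1: 11/6; target 2: 5/2; target 3: 3/2.
Taking the (2/9, 4/9, 1/3)-weighted average: (2/9)·(11/6) + (4/9)·(5/2) + (1/3)·(3/2) = 109/54.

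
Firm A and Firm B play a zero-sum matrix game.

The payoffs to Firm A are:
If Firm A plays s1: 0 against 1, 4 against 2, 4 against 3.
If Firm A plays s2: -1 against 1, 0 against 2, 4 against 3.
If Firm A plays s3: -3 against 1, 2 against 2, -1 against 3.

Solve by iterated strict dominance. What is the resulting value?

0

Row s3 is strictly dominated by row s1 (0>-3, 4>2, 4>-1); eliminate s3.
Column 2 is strictly dominated by 1 for Firm B (0<4, -1<0); eliminate 2.
Column 3 is strictly dominated by 1 for Firm B (0<4, -1<4); eliminate 3.
Row s2 is strictly dominated by row s1 (0>-1); eliminate s2.
Only (s1, 1) remains, with payoff 0.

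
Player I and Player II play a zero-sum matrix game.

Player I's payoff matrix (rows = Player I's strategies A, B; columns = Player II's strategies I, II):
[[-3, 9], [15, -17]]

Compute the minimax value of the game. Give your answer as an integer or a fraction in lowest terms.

21/11

Row minima are -3 and -17, so Player I's maximin is -3; column maxima are 15 and 9, so Player II's minimax is 9. These differ, so the equilibrium is in mixed strategies.
Let Player I play A with probability p. Player II is indifferent when −3p + 15(1−p) = 9p − 17(1−p), giving p = 8/11.
Let Player II play I with probability q. Player I is indifferent when −3q + 9(1−q) = 15q − 17(1−q), giving q = 13/22.
The value is -3·(13/22) + (9)·(9/22) = 21/11.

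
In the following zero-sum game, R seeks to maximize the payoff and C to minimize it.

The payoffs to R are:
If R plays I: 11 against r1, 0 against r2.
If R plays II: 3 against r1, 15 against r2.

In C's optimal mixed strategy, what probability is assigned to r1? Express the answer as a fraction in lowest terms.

15/23

Row minima are 0 and 3, so R's maximin is 3; column maxima are 11 and 15, so C's minimax is 11. These differ, so the equilibrium is in mixed strategies.
Let C play r1 with probability q. R is indifferent when 11q = 3q + 15(1−q), giving q = 15/23.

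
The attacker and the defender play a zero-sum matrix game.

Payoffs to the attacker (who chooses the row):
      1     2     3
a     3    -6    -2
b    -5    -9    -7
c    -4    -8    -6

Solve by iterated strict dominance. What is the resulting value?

Row c is strictly dominated by row a (3>-4, -6>-8, -2>-6); eliminate c.
Row b is strictly dominated by row a (3>-5, -6>-9, -2>-7); eliminate b.
Column 1 is strictly dominated by 2 for the defender (-6<3); eliminate 1.
Column 3 is strictly dominated by 2 for the defender (-6<-2); eliminate 3.
Only (a, 2) remains, with payoff -6.

-6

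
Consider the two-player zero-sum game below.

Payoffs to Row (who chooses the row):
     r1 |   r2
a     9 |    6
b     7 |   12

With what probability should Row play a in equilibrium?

5/8

Row minima are 6 and 7, so Row's maximin is 7; column maxima are 9 and 12, so Column's minimax is 9. These differ, so the equilibrium is in mixed strategies.
Let Row play a with probability p. Column is indifferent when 9p + 7(1−p) = 6p + 12(1−p), giving p = 5/8.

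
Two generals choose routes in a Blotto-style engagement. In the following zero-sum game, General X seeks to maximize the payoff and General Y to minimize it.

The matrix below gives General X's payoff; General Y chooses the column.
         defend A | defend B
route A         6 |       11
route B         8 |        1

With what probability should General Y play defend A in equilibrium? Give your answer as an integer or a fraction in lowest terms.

5/6

Row minima are 6 and 1, so General X's maximin is 6; column maxima are 8 and 11, so General Y's minimax is 8. These differ, so the equilibrium is in mixed strategies.
Let General Y play defend A with probability q. General X is indifferent when 6q + 11(1−q) = 8q + (1−q), giving q = 5/6.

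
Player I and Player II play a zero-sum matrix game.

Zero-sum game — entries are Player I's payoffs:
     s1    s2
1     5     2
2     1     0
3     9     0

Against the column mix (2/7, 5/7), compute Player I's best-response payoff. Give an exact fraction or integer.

20/7

1: (5)·(2/7) + (2)·(5/7) = 20/7.
2: (1)·(2/7) + (0)·(5/7) = 2/7.
3: (9)·(2/7) + (0)·(5/7) = 18/7.
The best pure response is 1 with expected payoff 20/7.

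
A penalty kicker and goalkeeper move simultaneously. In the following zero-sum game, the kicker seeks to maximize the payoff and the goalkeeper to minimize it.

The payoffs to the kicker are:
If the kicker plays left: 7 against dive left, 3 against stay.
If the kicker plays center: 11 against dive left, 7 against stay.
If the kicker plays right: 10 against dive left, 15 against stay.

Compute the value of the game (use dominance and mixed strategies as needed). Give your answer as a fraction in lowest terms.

95/9

Row left is strictly dominated by row center, so the kicker never plays it.
The remaining 2×2 game on (center, right) × (dive left, stay) has no saddle point. Let the kicker play center with probability p; indifference gives 11p + 10(1−p) = 7p + 15(1−p), so p = 5/9.
Similarly the goalkeeper's optimal q on dive left is 8/9, and the value is 11·(8/9) + (7)·(1/9) = 95/9.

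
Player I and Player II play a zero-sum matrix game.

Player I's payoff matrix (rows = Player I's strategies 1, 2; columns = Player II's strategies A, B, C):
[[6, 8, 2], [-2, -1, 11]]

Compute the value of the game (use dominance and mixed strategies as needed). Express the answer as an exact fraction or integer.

Column B is strictly dominated by A for Player II (it gives Player I more in every row).
The remaining 2×2 game on (1, 2) × (A, C) has no saddle point. Let Player I play 1 with probability p; indifference gives 6p − 2(1−p) = 2p + 11(1−p), so p = 13/17.
Similarly Player II's optimal q on A is 9/17, and the value is 6·(9/17) + (2)·(8/17) = 70/17.

70/17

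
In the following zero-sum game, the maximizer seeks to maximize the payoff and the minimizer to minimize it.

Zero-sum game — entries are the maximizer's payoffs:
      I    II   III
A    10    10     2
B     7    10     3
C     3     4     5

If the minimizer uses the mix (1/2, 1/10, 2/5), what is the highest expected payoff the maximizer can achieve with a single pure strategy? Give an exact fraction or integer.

34/5

A: (10)·(1/2) + (10)·(1/10) + (2)·(2/5) = 34/5.
B: (7)·(1/2) + (10)·(1/10) + (3)·(2/5) = 57/10.
C: (3)·(1/2) + (4)·(1/10) + (5)·(2/5) = 39/10.
The best pure response is A with expected payoff 34/5.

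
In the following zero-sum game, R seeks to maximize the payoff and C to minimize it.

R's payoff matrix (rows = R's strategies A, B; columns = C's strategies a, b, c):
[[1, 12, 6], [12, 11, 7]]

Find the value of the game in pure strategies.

Row minima: 1, 7 → R's maximin is 7.
Column maxima: 12, 12, 7 → C's minimax is 7.
They coincide at (B, c), so the value is 7.

7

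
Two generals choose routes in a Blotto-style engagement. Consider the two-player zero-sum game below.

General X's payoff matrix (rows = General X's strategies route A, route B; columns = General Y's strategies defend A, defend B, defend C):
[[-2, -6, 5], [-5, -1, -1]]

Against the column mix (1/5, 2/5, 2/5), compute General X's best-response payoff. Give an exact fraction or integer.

-4/5

route A: (-2)·(1/5) + (-6)·(2/5) + (5)·(2/5) = -4/5.
route B: (-5)·(1/5) + (-1)·(2/5) + (-1)·(2/5) = -9/5.
The best pure response is route A with expected payoff -4/5.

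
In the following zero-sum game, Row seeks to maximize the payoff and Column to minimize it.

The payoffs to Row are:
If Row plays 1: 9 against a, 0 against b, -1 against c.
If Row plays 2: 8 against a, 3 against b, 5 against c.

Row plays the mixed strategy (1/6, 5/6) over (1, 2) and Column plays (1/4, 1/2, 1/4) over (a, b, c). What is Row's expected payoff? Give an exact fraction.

103/24

Against (1/4, 1/2, 1/4), each row's expected payoff is 1: 2; 2: 19/4.
Taking the (1/6, 5/6)-weighted average: (1/6)·(2) + (5/6)·(19/4) = 103/24.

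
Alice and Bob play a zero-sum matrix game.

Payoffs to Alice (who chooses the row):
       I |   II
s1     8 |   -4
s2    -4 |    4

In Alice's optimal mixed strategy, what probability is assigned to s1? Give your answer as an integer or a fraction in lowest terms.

Row minima are -4 and -4, so Alice's maximin is -4; column maxima are 8 and 4, so Bob's minimax is 4. These differ, so the equilibrium is in mixed strategies.
Let Alice play s1 with probability p. Bob is indifferent when 8p − 4(1−p) = −4p + 4(1−p), giving p = 2/5.

2/5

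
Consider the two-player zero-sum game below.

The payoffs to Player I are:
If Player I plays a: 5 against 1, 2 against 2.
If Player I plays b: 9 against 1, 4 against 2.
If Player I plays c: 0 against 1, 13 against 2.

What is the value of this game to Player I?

13/2

Row a is strictly dominated by row b, so Player I never plays it.
The remaining 2×2 game on (b, c) × (1, 2) has no saddle point. Let Player I play b with probability p; indifference gives 9p = 4p + 13(1−p), so p = 13/18.
Similarly Player II's optimal q on 1 is 1/2, and the value is 9·(1/2) + (4)·(1/2) = 13/2.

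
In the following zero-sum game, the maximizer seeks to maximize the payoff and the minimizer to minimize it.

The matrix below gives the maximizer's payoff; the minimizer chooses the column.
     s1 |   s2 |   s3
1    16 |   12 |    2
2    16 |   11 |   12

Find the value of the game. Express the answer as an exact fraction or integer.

Column s1 is strictly dominated by s2 for the minimizer (it gives the maximizer more in every row).
The remaining 2×2 game on (1, 2) × (s2, s3) has no saddle point. Let the maximizer play 1 with probability p; indifference gives 12p + 11(1−p) = 2p + 12(1−p), so p = 1/11.
Similarly the minimizer's optimal q on s2 is 10/11, and the value is 12·(10/11) + (2)·(1/11) = 122/11.

122/11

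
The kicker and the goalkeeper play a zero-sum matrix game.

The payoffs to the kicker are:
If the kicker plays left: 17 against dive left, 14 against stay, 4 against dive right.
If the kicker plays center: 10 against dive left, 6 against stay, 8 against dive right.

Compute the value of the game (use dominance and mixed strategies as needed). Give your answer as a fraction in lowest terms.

Column dive left is strictly dominated by stay for the goalkeeper (it gives the kicker more in every row).
The remaining 2×2 game on (left, center) × (stay, dive right) has no saddle point. Let the kicker play left with probability p; indifference gives 14p + 6(1−p) = 4p + 8(1−p), so p = 1/6.
Similarly the goalkeeper's optimal q on stay is 1/3, and the value is 14·(1/3) + (4)·(2/3) = 22/3.

22/3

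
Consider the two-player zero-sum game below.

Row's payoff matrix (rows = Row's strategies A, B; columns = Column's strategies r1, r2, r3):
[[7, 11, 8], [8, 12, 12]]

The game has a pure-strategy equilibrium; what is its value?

Row minima: 7, 8 → Row's maximin is 8.
Column maxima: 8, 12, 12 → Column's minimax is 8.
They coincide at (B, r1), so the value is 8.

8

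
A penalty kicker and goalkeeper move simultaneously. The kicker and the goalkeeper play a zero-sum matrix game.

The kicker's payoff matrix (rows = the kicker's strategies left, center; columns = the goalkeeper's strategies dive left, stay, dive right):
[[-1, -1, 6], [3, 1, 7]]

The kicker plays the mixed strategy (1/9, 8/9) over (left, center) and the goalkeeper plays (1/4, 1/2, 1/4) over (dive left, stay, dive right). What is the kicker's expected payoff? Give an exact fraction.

Against (1/4, 1/2, 1/4), each row's expected payoff is left: 3/4; center: 3.
Taking the (1/9, 8/9)-weighted average: (1/9)·(3/4) + (8/9)·(3) = 11/4.

11/4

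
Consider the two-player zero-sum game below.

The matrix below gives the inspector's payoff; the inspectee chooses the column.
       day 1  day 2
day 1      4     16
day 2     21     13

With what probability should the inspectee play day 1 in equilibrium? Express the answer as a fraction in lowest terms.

3/20

Row minima are 4 and 13, so the inspector's maximin is 13; column maxima are 21 and 16, so the inspectee's minimax is 16. These differ, so the equilibrium is in mixed strategies.
Let the inspectee play day 1 with probability q. The inspector is indifferent when 4q + 16(1−q) = 21q + 13(1−q), giving q = 3/20.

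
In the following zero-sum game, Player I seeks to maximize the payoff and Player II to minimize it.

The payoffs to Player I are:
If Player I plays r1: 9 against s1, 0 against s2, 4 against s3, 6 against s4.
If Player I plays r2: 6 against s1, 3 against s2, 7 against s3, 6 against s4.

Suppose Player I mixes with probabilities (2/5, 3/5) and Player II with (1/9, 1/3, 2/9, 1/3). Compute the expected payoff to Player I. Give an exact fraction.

211/45

Against (1/9, 1/3, 2/9, 1/3), each row's expected payoff is r1: 35/9; r2: 47/9.
Taking the (2/5, 3/5)-weighted average: (2/5)·(35/9) + (3/5)·(47/9) = 211/45.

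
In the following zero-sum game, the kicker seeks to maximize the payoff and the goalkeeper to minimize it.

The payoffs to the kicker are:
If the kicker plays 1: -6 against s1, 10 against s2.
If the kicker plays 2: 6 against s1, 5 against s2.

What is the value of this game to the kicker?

90/17

Row minima are -6 and 5, so the kicker's maximin is 5; column maxima are 6 and 10, so the goalkeeper's minimax is 6. These differ, so the equilibrium is in mixed strategies.
Let the kicker play 1 with probability p. The goalkeeper is indifferent when −6p + 6(1−p) = 10p + 5(1−p), giving p = 1/17.
Let the goalkeeper play s1 with probability q. The kicker is indifferent when −6q + 10(1−q) = 6q + 5(1−q), giving q = 5/17.
The value is -6·(5/17) + (10)·(12/17) = 90/17.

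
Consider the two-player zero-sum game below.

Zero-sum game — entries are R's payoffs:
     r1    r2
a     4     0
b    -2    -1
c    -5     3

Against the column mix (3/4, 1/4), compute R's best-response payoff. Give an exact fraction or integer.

a: (4)·(3/4) + (0)·(1/4) = 3.
b: (-2)·(3/4) + (-1)·(1/4) = -7/4.
c: (-5)·(3/4) + (3)·(1/4) = -3.
The best pure response is a with expected payoff 3.

3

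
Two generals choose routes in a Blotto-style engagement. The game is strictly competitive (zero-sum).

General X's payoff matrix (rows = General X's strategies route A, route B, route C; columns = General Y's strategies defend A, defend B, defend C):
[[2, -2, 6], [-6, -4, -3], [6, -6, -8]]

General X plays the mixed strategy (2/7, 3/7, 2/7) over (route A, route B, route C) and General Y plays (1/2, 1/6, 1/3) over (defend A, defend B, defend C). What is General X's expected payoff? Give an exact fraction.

Against (1/2, 1/6, 1/3), each row's expected payoff is route A: 8/3; route B: -14/3; route C: -2/3.
Taking the (2/7, 3/7, 2/7)-weighted average: (2/7)·(8/3) + (3/7)·(-14/3) + (2/7)·(-2/3) = -10/7.

-10/7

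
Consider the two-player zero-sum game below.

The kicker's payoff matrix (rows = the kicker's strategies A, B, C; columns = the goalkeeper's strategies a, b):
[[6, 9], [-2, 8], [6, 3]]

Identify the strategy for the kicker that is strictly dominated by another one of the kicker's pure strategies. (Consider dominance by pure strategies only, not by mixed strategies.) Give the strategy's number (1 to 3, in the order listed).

Compare B with A: 6 > -2, 9 > 8.
So A strictly dominates B for the kicker; B is strictly dominated.

2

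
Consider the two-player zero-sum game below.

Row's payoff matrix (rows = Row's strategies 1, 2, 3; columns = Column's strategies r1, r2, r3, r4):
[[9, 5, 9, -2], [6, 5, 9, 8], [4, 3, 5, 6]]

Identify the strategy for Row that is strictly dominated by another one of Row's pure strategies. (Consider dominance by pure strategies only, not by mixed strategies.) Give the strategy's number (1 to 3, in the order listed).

Compare 3 with 2: 6 > 4, 5 > 3, 9 > 5, 8 > 6.
So 2 strictly dominates 3 for Row; 3 is strictly dominated.

3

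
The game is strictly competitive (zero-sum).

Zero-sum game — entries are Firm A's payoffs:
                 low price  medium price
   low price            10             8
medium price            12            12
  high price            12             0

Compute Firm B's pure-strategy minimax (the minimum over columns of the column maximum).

12

The worst case (largest entry) in each column is low price: 12, medium price: 12.
The best (smallest) of these is 12.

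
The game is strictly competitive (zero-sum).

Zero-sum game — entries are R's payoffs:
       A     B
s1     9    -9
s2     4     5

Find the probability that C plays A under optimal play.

14/19

Row minima are -9 and 4, so R's maximin is 4; column maxima are 9 and 5, so C's minimax is 5. These differ, so the equilibrium is in mixed strategies.
Let C play A with probability q. R is indifferent when 9q − 9(1−q) = 4q + 5(1−q), giving q = 14/19.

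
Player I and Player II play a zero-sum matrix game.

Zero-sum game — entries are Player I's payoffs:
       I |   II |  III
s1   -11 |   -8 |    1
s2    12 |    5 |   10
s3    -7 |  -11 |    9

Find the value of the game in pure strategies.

Row minima: -11, 5, -11 → Player I's maximin is 5.
Column maxima: 12, 5, 10 → Player II's minimax is 5.
They coincide at (s2, II), so the value is 5.

5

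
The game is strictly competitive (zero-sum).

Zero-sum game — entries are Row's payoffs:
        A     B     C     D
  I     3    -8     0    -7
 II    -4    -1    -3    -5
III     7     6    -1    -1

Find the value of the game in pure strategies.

-1

Row minima: -8, -5, -1 → Row's maximin is -1.
Column maxima: 7, 6, 0, -1 → Column's minimax is -1.
They coincide at (III, D), so the value is -1.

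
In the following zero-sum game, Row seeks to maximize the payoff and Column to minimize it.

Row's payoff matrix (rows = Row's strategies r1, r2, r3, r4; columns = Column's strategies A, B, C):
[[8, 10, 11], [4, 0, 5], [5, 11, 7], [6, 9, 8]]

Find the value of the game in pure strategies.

Row minima: 8, 0, 5, 6 → Row's maximin is 8.
Column maxima: 8, 11, 11 → Column's minimax is 8.
They coincide at (r1, A), so the value is 8.

8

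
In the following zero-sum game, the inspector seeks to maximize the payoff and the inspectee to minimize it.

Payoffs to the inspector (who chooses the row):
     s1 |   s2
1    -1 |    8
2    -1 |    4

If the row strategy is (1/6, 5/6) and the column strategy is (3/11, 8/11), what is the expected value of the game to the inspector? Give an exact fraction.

103/33

Against (3/11, 8/11), each row's expected payoff is 1: 61/11; 2: 29/11.
Taking the (1/6, 5/6)-weighted average: (1/6)·(61/11) + (5/6)·(29/11) = 103/33.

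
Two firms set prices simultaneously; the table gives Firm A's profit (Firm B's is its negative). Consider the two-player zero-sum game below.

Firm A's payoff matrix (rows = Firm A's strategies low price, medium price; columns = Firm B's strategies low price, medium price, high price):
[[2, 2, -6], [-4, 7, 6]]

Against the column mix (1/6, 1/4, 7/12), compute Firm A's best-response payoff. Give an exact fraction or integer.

low price: (2)·(1/6) + (2)·(1/4) + (-6)·(7/12) = -8/3.
medium price: (-4)·(1/6) + (7)·(1/4) + (6)·(7/12) = 55/12.
The best pure response is medium price with expected payoff 55/12.

55/12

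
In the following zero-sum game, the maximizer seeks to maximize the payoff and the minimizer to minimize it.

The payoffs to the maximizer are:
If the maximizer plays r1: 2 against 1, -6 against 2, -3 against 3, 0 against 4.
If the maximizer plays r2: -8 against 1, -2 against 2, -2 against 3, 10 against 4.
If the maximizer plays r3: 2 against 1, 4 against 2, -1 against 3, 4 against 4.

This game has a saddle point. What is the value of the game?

-1

Row minima: -6, -8, -1 → the maximizer's maximin is -1.
Column maxima: 2, 4, -1, 10 → the minimizer's minimax is -1.
They coincide at (r3, 3), so the value is -1.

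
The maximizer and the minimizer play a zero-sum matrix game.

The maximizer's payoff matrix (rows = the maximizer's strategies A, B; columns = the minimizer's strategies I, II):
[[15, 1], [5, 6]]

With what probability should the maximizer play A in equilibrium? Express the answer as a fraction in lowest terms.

1/15

Row minima are 1 and 5, so the maximizer's maximin is 5; column maxima are 15 and 6, so the minimizer's minimax is 6. These differ, so the equilibrium is in mixed strategies.
Let the maximizer play A with probability p. The minimizer is indifferent when 15p + 5(1−p) = p + 6(1−p), giving p = 1/15.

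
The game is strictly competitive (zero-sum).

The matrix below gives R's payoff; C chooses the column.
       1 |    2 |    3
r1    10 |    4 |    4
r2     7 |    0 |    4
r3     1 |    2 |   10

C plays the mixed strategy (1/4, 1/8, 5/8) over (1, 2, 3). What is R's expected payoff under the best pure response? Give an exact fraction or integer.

r1: (10)·(1/4) + (4)·(1/8) + (4)·(5/8) = 11/2.
r2: (7)·(1/4) + (0)·(1/8) + (4)·(5/8) = 17/4.
r3: (1)·(1/4) + (2)·(1/8) + (10)·(5/8) = 27/4.
The best pure response is r3 with expected payoff 27/4.

27/4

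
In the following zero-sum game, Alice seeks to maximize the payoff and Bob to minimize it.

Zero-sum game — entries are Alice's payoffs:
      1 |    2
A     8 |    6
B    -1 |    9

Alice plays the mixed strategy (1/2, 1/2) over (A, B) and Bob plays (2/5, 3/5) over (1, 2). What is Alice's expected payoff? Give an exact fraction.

Against (2/5, 3/5), each row's expected payoff is A: 34/5; B: 5.
Taking the (1/2, 1/2)-weighted average: (1/2)·(34/5) + (1/2)·(5) = 59/10.

59/10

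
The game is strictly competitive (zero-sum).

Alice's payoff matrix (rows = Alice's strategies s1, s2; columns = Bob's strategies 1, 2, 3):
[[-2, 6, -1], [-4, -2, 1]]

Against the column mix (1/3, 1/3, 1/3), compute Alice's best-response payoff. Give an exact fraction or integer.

1

s1: (-2)·(1/3) + (6)·(1/3) + (-1)·(1/3) = 1.
s2: (-4)·(1/3) + (-2)·(1/3) + (1)·(1/3) = -5/3.
The best pure response is s1 with expected payoff 1.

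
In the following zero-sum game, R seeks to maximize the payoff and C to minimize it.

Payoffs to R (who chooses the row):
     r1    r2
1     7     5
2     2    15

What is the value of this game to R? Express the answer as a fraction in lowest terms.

19/3

Row minima are 5 and 2, so R's maximin is 5; column maxima are 7 and 15, so C's minimax is 7. These differ, so the equilibrium is in mixed strategies.
Let R play 1 with probability p. C is indifferent when 7p + 2(1−p) = 5p + 15(1−p), giving p = 13/15.
Let C play r1 with probability q. R is indifferent when 7q + 5(1−q) = 2q + 15(1−q), giving q = 2/3.
The value is 7·(2/3) + (5)·(1/3) = 19/3.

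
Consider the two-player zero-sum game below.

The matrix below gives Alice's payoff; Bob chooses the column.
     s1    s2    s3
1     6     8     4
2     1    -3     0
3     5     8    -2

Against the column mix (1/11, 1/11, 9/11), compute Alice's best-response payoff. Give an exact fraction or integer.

1: (6)·(1/11) + (8)·(1/11) + (4)·(9/11) = 50/11.
2: (1)·(1/11) + (-3)·(1/11) + (0)·(9/11) = -2/11.
3: (5)·(1/11) + (8)·(1/11) + (-2)·(9/11) = -5/11.
The best pure response is 1 with expected payoff 50/11.

50/11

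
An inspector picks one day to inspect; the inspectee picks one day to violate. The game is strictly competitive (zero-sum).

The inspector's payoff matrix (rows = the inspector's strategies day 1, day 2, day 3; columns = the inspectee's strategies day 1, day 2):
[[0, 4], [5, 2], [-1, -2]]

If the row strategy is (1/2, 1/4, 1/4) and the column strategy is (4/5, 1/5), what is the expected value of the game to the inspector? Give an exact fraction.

6/5

Against (4/5, 1/5), each row's expected payoff is day 1: 4/5; day 2: 22/5; day 3: -6/5.
Taking the (1/2, 1/4, 1/4)-weighted average: (1/2)·(4/5) + (1/4)·(22/5) + (1/4)·(-6/5) = 6/5.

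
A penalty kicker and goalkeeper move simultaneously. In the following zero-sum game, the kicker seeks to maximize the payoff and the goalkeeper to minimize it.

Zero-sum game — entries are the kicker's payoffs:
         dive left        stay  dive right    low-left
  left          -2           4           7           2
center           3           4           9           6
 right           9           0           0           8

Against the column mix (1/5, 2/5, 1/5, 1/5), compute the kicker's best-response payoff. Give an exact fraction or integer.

left: (-2)·(1/5) + (4)·(2/5) + (7)·(1/5) + (2)·(1/5) = 3.
center: (3)·(1/5) + (4)·(2/5) + (9)·(1/5) + (6)·(1/5) = 26/5.
right: (9)·(1/5) + (0)·(2/5) + (0)·(1/5) + (8)·(1/5) = 17/5.
The best pure response is center with expected payoff 26/5.

26/5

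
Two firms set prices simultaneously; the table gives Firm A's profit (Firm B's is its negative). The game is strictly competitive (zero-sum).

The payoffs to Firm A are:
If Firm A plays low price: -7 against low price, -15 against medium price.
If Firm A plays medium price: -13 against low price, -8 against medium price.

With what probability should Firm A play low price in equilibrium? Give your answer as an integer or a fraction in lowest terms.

5/13

Row minima are -15 and -13, so Firm A's maximin is -13; column maxima are -7 and -8, so Firm B's minimax is -8. These differ, so the equilibrium is in mixed strategies.
Let Firm A play low price with probability p. Firm B is indifferent when −7p − 13(1−p) = −15p − 8(1−p), giving p = 5/13.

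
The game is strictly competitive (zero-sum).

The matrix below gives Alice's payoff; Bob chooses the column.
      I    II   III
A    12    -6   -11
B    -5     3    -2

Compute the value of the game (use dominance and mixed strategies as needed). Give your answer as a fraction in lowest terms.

-79/26

Column II is strictly dominated by III for Bob (it gives Alice more in every row).
The remaining 2×2 game on (A, B) × (I, III) has no saddle point. Let Alice play A with probability p; indifference gives 12p − 5(1−p) = −11p − 2(1−p), so p = 3/26.
Similarly Bob's optimal q on I is 9/26, and the value is 12·(9/26) + (-11)·(17/26) = -79/26.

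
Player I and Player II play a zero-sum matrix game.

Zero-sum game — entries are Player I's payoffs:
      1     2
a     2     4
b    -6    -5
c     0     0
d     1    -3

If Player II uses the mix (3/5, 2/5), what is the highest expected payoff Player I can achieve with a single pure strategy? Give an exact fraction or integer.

a: (2)·(3/5) + (4)·(2/5) = 14/5.
b: (-6)·(3/5) + (-5)·(2/5) = -28/5.
c: (0)·(3/5) + (0)·(2/5) = 0.
d: (1)·(3/5) + (-3)·(2/5) = -3/5.
The best pure response is a with expected payoff 14/5.

14/5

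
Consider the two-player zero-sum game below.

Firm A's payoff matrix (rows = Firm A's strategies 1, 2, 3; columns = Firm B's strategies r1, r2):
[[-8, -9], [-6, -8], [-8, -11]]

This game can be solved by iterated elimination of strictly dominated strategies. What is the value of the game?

-8

Column r1 is strictly dominated by r2 for Firm B (-9<-8, -8<-6, -11<-8); eliminate r1.
Row 3 is strictly dominated by row 1 (-9>-11); eliminate 3.
Row 1 is strictly dominated by row 2 (-8>-9); eliminate 1.
Only (2, r2) remains, with payoff -8.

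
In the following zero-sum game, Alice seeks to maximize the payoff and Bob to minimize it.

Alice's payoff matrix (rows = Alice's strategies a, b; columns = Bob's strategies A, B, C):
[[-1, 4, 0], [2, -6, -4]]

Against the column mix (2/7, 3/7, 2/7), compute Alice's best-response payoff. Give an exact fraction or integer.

a: (-1)·(2/7) + (4)·(3/7) + (0)·(2/7) = 10/7.
b: (2)·(2/7) + (-6)·(3/7) + (-4)·(2/7) = -22/7.
The best pure response is a with expected payoff 10/7.

10/7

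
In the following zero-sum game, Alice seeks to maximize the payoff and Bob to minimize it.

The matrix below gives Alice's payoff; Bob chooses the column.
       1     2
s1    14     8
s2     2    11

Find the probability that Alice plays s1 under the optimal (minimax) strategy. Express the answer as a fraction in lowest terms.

Row minima are 8 and 2, so Alice's maximin is 8; column maxima are 14 and 11, so Bob's minimax is 11. These differ, so the equilibrium is in mixed strategies.
Let Alice play s1 with probability p. Bob is indifferent when 14p + 2(1−p) = 8p + 11(1−p), giving p = 3/5.

3/5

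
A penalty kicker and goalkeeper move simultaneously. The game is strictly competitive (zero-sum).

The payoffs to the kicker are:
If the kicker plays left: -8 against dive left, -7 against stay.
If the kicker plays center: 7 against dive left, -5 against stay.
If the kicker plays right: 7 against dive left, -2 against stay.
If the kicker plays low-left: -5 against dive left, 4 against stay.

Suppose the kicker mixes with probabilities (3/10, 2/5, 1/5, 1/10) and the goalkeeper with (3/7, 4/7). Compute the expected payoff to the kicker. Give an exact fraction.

Against (3/7, 4/7), each row's expected payoff is left: -52/7; center: 1/7; right: 13/7; low-left: 1/7.
Taking the (3/10, 2/5, 1/5, 1/10)-weighted average: (3/10)·(-52/7) + (2/5)·(1/7) + (1/5)·(13/7) + (1/10)·(1/7) = -25/14.

-25/14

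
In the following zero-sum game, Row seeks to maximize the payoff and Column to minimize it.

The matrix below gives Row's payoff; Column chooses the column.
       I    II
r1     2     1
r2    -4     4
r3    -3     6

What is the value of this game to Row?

3/2

Row r2 is strictly dominated by row r3, so Row never plays it.
The remaining 2×2 game on (r1, r3) × (I, II) has no saddle point. Let Row play r1 with probability p; indifference gives 2p − 3(1−p) = p + 6(1−p), so p = 9/10.
Similarly Column's optimal q on I is 1/2, and the value is 2·(1/2) + (1)·(1/2) = 3/2.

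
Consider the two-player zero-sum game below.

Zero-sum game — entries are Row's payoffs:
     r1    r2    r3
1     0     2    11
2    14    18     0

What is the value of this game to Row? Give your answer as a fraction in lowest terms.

154/25

Column r2 is strictly dominated by r1 for Column (it gives Row more in every row).
The remaining 2×2 game on (1, 2) × (r1, r3) has no saddle point. Let Row play 1 with probability p; indifference gives 14(1−p) = 11p, so p = 14/25.
Similarly Column's optimal q on r1 is 11/25, and the value is 0·(11/25) + (11)·(14/25) = 154/25.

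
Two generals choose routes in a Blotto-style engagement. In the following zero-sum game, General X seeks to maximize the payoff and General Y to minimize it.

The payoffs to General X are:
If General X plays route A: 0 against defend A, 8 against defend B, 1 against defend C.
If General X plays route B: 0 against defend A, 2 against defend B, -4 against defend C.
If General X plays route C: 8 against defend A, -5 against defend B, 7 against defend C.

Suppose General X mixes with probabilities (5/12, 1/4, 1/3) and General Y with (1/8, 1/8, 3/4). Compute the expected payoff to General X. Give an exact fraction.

23/12

Against (1/8, 1/8, 3/4), each row's expected payoff is route A: 7/4; route B: -11/4; route C: 45/8.
Taking the (5/12, 1/4, 1/3)-weighted average: (5/12)·(7/4) + (1/4)·(-11/4) + (1/3)·(45/8) = 23/12.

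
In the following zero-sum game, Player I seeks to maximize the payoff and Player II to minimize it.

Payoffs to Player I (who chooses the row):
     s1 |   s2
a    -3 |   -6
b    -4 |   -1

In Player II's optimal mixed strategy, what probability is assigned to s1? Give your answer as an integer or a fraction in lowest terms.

Row minima are -6 and -4, so Player I's maximin is -4; column maxima are -3 and -1, so Player II's minimax is -3. These differ, so the equilibrium is in mixed strategies.
Let Player II play s1 with probability q. Player I is indifferent when −3q − 6(1−q) = −4q − (1−q), giving q = 5/6.

5/6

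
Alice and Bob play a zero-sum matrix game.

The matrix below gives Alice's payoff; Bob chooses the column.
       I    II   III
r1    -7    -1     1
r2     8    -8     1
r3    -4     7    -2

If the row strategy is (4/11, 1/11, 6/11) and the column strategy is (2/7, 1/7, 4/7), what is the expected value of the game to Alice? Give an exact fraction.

-86/77

Against (2/7, 1/7, 4/7), each row's expected payoff is r1: -11/7; r2: 12/7; r3: -9/7.
Taking the (4/11, 1/11, 6/11)-weighted average: (4/11)·(-11/7) + (1/11)·(12/7) + (6/11)·(-9/7) = -86/77.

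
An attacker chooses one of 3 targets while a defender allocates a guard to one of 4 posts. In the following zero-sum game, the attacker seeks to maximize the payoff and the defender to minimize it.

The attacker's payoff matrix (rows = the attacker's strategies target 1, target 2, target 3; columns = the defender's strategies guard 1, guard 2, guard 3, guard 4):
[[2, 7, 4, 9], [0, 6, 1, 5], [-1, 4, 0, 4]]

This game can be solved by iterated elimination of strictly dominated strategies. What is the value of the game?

2

Column guard 4 is strictly dominated by guard 1 for the defender (2<9, 0<5, -1<4); eliminate guard 4.
Row target 3 is strictly dominated by row target 1 (2>-1, 7>4, 4>0); eliminate target 3.
Column guard 3 is strictly dominated by guard 1 for the defender (2<4, 0<1); eliminate guard 3.
Column guard 2 is strictly dominated by guard 1 for the defender (2<7, 0<6); eliminate guard 2.
Row target 2 is strictly dominated by row target 1 (2>0); eliminate target 2.
Only (target 1, guard 1) remains, with payoff 2.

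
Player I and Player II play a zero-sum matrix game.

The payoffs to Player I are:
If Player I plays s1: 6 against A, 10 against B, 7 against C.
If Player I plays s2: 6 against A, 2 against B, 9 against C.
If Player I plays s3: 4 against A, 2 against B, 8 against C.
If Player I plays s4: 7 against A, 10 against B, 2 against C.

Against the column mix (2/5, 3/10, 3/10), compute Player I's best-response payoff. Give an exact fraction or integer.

s1: (6)·(2/5) + (10)·(3/10) + (7)·(3/10) = 15/2.
s2: (6)·(2/5) + (2)·(3/10) + (9)·(3/10) = 57/10.
s3: (4)·(2/5) + (2)·(3/10) + (8)·(3/10) = 23/5.
s4: (7)·(2/5) + (10)·(3/10) + (2)·(3/10) = 32/5.
The best pure response is s1 with expected payoff 15/2.

15/2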